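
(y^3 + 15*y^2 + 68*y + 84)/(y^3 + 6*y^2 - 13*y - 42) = (y + 6)/(y - 3)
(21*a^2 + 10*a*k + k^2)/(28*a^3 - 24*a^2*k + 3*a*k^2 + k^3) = (3*a + k)/(4*a^2 - 4*a*k + k^2)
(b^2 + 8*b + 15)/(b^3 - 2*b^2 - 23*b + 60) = (b + 3)/(b^2 - 7*b + 12)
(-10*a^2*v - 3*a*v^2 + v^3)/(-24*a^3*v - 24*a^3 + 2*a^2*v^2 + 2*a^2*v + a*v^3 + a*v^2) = v*(-10*a^2 - 3*a*v + v^2)/(a*(-24*a^2*v - 24*a^2 + 2*a*v^2 + 2*a*v + v^3 + v^2))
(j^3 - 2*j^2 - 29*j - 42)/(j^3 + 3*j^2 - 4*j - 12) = (j - 7)/(j - 2)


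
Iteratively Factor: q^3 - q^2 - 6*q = (q - 3)*(q^2 + 2*q) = (q - 3)*(q + 2)*(q)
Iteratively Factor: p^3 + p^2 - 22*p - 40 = (p + 2)*(p^2 - p - 20) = (p - 5)*(p + 2)*(p + 4)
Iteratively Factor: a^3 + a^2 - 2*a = (a - 1)*(a^2 + 2*a) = (a - 1)*(a + 2)*(a)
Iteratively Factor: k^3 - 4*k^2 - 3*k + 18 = (k - 3)*(k^2 - k - 6) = (k - 3)*(k + 2)*(k - 3)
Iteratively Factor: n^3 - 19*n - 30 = (n + 2)*(n^2 - 2*n - 15) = (n + 2)*(n + 3)*(n - 5)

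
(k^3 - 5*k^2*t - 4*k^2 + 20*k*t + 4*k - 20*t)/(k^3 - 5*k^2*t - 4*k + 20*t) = (k - 2)/(k + 2)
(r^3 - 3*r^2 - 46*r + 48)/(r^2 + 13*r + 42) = (r^2 - 9*r + 8)/(r + 7)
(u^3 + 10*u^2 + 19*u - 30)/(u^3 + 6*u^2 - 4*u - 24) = (u^2 + 4*u - 5)/(u^2 - 4)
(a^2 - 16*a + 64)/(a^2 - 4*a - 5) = (-a^2 + 16*a - 64)/(-a^2 + 4*a + 5)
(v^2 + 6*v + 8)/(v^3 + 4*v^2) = (v + 2)/v^2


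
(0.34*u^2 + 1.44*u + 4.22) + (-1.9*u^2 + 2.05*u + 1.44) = -1.56*u^2 + 3.49*u + 5.66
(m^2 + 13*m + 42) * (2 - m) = -m^3 - 11*m^2 - 16*m + 84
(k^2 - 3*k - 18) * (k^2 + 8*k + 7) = k^4 + 5*k^3 - 35*k^2 - 165*k - 126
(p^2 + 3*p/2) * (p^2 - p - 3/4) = p^4 + p^3/2 - 9*p^2/4 - 9*p/8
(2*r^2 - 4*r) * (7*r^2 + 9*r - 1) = 14*r^4 - 10*r^3 - 38*r^2 + 4*r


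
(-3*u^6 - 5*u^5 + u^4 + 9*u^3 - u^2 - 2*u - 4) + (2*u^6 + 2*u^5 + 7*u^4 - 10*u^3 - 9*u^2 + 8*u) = -u^6 - 3*u^5 + 8*u^4 - u^3 - 10*u^2 + 6*u - 4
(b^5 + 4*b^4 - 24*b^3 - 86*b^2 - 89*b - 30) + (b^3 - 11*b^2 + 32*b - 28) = b^5 + 4*b^4 - 23*b^3 - 97*b^2 - 57*b - 58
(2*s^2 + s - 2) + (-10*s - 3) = 2*s^2 - 9*s - 5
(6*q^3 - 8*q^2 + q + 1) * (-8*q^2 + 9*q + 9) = -48*q^5 + 118*q^4 - 26*q^3 - 71*q^2 + 18*q + 9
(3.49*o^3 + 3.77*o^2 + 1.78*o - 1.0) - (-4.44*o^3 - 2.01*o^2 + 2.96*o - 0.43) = 7.93*o^3 + 5.78*o^2 - 1.18*o - 0.57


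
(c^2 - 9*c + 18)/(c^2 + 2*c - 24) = (c^2 - 9*c + 18)/(c^2 + 2*c - 24)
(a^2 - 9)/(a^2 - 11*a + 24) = (a + 3)/(a - 8)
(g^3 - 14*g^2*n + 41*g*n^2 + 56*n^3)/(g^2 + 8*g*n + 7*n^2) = (g^2 - 15*g*n + 56*n^2)/(g + 7*n)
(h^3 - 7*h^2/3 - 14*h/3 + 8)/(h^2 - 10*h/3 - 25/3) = (-3*h^3 + 7*h^2 + 14*h - 24)/(-3*h^2 + 10*h + 25)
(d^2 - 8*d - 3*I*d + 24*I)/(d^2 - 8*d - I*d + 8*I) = (d - 3*I)/(d - I)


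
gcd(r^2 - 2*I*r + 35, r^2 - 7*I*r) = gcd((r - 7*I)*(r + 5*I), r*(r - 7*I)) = r - 7*I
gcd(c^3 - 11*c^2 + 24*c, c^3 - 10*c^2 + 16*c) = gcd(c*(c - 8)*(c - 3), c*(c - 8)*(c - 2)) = c^2 - 8*c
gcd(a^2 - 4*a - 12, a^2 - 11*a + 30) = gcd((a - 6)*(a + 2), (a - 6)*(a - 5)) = a - 6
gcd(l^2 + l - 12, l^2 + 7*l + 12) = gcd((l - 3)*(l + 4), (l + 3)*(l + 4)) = l + 4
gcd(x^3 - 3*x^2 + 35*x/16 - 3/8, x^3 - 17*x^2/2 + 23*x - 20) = x - 2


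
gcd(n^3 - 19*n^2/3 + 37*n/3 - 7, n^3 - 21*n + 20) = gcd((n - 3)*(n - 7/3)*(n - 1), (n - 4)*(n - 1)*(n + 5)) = n - 1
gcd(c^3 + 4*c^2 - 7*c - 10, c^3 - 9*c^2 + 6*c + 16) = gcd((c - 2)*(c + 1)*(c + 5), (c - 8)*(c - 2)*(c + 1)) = c^2 - c - 2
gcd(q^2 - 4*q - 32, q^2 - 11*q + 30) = 1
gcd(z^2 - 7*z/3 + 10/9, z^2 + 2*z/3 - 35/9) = z - 5/3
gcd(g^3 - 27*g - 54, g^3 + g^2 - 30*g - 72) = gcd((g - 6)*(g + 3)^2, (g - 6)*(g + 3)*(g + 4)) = g^2 - 3*g - 18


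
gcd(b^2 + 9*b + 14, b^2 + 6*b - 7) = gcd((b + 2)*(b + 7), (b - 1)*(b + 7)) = b + 7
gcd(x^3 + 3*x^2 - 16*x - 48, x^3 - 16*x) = x^2 - 16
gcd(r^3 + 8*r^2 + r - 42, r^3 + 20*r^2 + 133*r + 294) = r + 7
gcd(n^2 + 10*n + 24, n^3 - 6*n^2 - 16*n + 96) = n + 4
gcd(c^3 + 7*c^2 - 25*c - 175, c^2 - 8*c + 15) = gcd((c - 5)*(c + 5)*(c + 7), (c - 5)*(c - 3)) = c - 5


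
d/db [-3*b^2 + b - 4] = 1 - 6*b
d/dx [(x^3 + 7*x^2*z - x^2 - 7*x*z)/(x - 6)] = (2*x^3 + 7*x^2*z - 19*x^2 - 84*x*z + 12*x + 42*z)/(x^2 - 12*x + 36)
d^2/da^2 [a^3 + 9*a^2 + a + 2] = 6*a + 18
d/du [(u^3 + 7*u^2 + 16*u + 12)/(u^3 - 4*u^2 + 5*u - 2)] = (-11*u^3 - 33*u^2 + 24*u + 92)/(u^5 - 7*u^4 + 19*u^3 - 25*u^2 + 16*u - 4)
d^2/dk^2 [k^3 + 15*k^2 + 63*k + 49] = 6*k + 30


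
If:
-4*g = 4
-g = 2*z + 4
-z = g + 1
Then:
No Solution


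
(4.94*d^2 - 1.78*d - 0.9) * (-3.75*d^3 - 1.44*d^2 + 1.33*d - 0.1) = -18.525*d^5 - 0.4386*d^4 + 12.5084*d^3 - 1.5654*d^2 - 1.019*d + 0.09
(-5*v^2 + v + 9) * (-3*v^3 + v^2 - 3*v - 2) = 15*v^5 - 8*v^4 - 11*v^3 + 16*v^2 - 29*v - 18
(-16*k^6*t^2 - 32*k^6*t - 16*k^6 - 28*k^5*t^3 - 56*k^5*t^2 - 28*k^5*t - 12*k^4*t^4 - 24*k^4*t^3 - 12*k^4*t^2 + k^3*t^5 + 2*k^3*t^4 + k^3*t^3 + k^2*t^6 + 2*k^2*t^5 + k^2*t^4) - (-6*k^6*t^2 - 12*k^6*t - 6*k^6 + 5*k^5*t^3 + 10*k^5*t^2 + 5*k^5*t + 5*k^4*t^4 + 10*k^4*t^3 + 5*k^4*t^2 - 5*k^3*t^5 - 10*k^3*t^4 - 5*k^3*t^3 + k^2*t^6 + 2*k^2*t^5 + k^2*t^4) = -10*k^6*t^2 - 20*k^6*t - 10*k^6 - 33*k^5*t^3 - 66*k^5*t^2 - 33*k^5*t - 17*k^4*t^4 - 34*k^4*t^3 - 17*k^4*t^2 + 6*k^3*t^5 + 12*k^3*t^4 + 6*k^3*t^3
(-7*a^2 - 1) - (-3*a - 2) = -7*a^2 + 3*a + 1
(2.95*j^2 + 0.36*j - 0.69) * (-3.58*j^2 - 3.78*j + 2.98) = -10.561*j^4 - 12.4398*j^3 + 9.9004*j^2 + 3.681*j - 2.0562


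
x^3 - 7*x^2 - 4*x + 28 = (x - 7)*(x - 2)*(x + 2)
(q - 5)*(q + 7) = q^2 + 2*q - 35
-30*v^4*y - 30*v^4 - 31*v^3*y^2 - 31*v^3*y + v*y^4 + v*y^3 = (-6*v + y)*(v + y)*(5*v + y)*(v*y + v)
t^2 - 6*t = t*(t - 6)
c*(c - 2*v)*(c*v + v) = c^3*v - 2*c^2*v^2 + c^2*v - 2*c*v^2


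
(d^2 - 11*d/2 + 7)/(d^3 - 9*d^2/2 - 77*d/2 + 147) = (d - 2)/(d^2 - d - 42)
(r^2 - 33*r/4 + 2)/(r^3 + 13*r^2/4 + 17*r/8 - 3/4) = 2*(r - 8)/(2*r^2 + 7*r + 6)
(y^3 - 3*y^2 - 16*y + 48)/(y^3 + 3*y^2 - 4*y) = (y^2 - 7*y + 12)/(y*(y - 1))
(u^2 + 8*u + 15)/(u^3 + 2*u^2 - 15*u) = (u + 3)/(u*(u - 3))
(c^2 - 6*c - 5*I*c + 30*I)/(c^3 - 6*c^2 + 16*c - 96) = (c - 5*I)/(c^2 + 16)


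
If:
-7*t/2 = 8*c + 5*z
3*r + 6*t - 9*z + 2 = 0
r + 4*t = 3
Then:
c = z/32 - 77/96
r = 6*z - 13/3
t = 11/6 - 3*z/2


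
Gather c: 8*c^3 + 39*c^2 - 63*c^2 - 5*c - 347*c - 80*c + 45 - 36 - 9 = 8*c^3 - 24*c^2 - 432*c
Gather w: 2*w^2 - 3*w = 2*w^2 - 3*w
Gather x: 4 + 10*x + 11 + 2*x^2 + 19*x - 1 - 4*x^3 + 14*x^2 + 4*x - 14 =-4*x^3 + 16*x^2 + 33*x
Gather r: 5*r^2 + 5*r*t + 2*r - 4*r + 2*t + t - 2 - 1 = 5*r^2 + r*(5*t - 2) + 3*t - 3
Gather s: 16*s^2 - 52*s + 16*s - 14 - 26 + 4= 16*s^2 - 36*s - 36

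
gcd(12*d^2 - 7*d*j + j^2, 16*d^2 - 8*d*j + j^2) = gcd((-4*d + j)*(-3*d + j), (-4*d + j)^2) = 4*d - j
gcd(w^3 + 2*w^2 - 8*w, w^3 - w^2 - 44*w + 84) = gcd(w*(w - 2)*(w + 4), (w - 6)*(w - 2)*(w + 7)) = w - 2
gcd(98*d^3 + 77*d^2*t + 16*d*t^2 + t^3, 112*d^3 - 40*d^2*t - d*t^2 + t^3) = 7*d + t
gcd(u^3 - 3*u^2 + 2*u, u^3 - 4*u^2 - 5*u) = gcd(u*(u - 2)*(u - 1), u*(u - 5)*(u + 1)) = u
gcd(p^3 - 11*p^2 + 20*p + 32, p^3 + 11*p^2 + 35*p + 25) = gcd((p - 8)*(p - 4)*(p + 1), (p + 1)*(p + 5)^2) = p + 1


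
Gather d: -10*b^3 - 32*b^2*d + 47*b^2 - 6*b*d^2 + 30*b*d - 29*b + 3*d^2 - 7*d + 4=-10*b^3 + 47*b^2 - 29*b + d^2*(3 - 6*b) + d*(-32*b^2 + 30*b - 7) + 4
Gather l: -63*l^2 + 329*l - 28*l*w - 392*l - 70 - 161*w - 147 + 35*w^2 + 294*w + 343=-63*l^2 + l*(-28*w - 63) + 35*w^2 + 133*w + 126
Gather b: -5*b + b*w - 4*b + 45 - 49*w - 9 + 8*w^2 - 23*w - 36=b*(w - 9) + 8*w^2 - 72*w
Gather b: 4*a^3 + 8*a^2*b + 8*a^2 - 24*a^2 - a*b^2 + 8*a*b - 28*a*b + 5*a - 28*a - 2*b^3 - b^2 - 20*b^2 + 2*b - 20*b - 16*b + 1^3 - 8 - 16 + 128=4*a^3 - 16*a^2 - 23*a - 2*b^3 + b^2*(-a - 21) + b*(8*a^2 - 20*a - 34) + 105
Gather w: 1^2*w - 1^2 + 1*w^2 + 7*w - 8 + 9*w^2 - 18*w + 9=10*w^2 - 10*w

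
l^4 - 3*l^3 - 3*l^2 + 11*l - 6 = (l - 3)*(l - 1)^2*(l + 2)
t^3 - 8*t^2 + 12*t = t*(t - 6)*(t - 2)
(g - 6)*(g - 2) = g^2 - 8*g + 12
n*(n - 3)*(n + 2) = n^3 - n^2 - 6*n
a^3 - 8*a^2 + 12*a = a*(a - 6)*(a - 2)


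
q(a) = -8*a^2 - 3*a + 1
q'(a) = -16*a - 3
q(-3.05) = -64.27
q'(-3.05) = 45.80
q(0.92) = -8.53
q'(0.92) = -17.72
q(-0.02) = 1.06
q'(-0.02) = -2.68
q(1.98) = -36.30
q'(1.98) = -34.68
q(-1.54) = -13.35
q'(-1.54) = 21.64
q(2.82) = -71.08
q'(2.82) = -48.12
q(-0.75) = -1.25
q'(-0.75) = 9.00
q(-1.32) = -8.98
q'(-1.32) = 18.12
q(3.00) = -80.00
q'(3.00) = -51.00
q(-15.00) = -1754.00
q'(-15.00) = 237.00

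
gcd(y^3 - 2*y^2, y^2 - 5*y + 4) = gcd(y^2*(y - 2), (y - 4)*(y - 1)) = 1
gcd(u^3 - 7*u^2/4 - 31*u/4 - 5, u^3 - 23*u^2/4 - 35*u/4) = u + 5/4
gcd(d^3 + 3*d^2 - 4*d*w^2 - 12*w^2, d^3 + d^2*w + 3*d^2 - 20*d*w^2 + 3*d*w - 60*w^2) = d + 3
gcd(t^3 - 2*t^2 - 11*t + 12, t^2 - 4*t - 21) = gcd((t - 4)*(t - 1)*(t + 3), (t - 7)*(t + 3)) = t + 3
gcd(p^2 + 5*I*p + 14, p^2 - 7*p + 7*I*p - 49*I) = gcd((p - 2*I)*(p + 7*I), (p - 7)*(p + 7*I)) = p + 7*I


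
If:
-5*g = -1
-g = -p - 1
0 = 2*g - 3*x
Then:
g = 1/5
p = -4/5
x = 2/15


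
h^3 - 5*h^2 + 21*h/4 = h*(h - 7/2)*(h - 3/2)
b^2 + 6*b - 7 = (b - 1)*(b + 7)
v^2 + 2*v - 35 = (v - 5)*(v + 7)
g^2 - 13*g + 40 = (g - 8)*(g - 5)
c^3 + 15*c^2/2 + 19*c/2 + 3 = (c + 1/2)*(c + 1)*(c + 6)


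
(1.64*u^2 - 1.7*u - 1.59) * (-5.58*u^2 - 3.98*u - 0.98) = -9.1512*u^4 + 2.9588*u^3 + 14.031*u^2 + 7.9942*u + 1.5582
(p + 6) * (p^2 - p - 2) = p^3 + 5*p^2 - 8*p - 12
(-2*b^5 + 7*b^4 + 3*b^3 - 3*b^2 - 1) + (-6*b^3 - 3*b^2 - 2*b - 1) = -2*b^5 + 7*b^4 - 3*b^3 - 6*b^2 - 2*b - 2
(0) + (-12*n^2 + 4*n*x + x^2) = -12*n^2 + 4*n*x + x^2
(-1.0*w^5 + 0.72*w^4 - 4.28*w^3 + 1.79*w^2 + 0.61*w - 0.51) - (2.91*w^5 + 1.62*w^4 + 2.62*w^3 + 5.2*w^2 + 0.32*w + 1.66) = -3.91*w^5 - 0.9*w^4 - 6.9*w^3 - 3.41*w^2 + 0.29*w - 2.17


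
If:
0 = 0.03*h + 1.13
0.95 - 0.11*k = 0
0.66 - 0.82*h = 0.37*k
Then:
No Solution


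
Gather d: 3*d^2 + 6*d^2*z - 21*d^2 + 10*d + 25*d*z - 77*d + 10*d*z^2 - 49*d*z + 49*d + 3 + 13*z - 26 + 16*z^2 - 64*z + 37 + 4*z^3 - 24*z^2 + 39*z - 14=d^2*(6*z - 18) + d*(10*z^2 - 24*z - 18) + 4*z^3 - 8*z^2 - 12*z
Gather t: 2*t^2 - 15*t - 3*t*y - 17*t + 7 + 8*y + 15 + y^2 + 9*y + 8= 2*t^2 + t*(-3*y - 32) + y^2 + 17*y + 30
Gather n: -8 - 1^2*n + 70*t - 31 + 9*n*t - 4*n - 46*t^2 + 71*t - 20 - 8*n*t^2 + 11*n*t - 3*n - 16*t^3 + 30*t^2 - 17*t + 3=n*(-8*t^2 + 20*t - 8) - 16*t^3 - 16*t^2 + 124*t - 56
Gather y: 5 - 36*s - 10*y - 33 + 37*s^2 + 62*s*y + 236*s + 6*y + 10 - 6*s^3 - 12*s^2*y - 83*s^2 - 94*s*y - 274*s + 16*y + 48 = -6*s^3 - 46*s^2 - 74*s + y*(-12*s^2 - 32*s + 12) + 30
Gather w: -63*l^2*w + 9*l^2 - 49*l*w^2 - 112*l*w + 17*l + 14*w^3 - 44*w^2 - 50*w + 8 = 9*l^2 + 17*l + 14*w^3 + w^2*(-49*l - 44) + w*(-63*l^2 - 112*l - 50) + 8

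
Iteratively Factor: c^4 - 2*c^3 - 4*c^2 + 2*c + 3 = (c - 1)*(c^3 - c^2 - 5*c - 3) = (c - 1)*(c + 1)*(c^2 - 2*c - 3) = (c - 1)*(c + 1)^2*(c - 3)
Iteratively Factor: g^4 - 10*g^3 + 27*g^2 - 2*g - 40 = (g - 4)*(g^3 - 6*g^2 + 3*g + 10) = (g - 4)*(g - 2)*(g^2 - 4*g - 5) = (g - 5)*(g - 4)*(g - 2)*(g + 1)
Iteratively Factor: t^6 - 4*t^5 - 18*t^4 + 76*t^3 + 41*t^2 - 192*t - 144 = (t + 4)*(t^5 - 8*t^4 + 14*t^3 + 20*t^2 - 39*t - 36) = (t - 3)*(t + 4)*(t^4 - 5*t^3 - t^2 + 17*t + 12) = (t - 3)*(t + 1)*(t + 4)*(t^3 - 6*t^2 + 5*t + 12) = (t - 3)^2*(t + 1)*(t + 4)*(t^2 - 3*t - 4) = (t - 3)^2*(t + 1)^2*(t + 4)*(t - 4)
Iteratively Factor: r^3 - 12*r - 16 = (r + 2)*(r^2 - 2*r - 8) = (r - 4)*(r + 2)*(r + 2)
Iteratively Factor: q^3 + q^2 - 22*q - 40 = (q + 4)*(q^2 - 3*q - 10) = (q + 2)*(q + 4)*(q - 5)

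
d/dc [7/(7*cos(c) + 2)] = 49*sin(c)/(7*cos(c) + 2)^2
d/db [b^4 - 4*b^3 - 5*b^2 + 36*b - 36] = 4*b^3 - 12*b^2 - 10*b + 36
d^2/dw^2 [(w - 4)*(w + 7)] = 2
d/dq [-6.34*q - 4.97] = -6.34000000000000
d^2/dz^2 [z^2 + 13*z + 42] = 2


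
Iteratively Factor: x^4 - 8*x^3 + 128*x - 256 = (x - 4)*(x^3 - 4*x^2 - 16*x + 64) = (x - 4)^2*(x^2 - 16) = (x - 4)^2*(x + 4)*(x - 4)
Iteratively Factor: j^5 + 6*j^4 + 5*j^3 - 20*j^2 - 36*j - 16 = (j + 1)*(j^4 + 5*j^3 - 20*j - 16) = (j - 2)*(j + 1)*(j^3 + 7*j^2 + 14*j + 8) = (j - 2)*(j + 1)*(j + 2)*(j^2 + 5*j + 4) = (j - 2)*(j + 1)*(j + 2)*(j + 4)*(j + 1)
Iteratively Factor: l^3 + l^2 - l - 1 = (l + 1)*(l^2 - 1) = (l - 1)*(l + 1)*(l + 1)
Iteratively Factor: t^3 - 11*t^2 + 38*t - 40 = (t - 5)*(t^2 - 6*t + 8) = (t - 5)*(t - 2)*(t - 4)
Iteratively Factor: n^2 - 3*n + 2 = (n - 1)*(n - 2)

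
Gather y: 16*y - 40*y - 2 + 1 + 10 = 9 - 24*y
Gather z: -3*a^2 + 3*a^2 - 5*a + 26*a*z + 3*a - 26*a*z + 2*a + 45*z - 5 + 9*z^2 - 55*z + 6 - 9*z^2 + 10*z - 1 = 0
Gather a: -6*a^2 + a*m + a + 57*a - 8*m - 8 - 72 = -6*a^2 + a*(m + 58) - 8*m - 80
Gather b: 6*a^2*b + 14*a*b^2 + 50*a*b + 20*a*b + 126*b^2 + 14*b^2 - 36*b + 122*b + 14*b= b^2*(14*a + 140) + b*(6*a^2 + 70*a + 100)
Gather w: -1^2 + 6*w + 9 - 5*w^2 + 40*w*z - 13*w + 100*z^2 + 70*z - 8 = -5*w^2 + w*(40*z - 7) + 100*z^2 + 70*z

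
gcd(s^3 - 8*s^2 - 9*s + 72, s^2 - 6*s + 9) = s - 3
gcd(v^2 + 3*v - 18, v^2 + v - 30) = v + 6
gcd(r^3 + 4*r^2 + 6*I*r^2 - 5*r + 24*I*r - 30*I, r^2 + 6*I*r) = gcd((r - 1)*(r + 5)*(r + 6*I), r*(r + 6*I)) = r + 6*I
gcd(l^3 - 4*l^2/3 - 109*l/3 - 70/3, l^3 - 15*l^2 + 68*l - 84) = l - 7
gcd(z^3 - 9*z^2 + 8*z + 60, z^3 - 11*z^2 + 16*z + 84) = z^2 - 4*z - 12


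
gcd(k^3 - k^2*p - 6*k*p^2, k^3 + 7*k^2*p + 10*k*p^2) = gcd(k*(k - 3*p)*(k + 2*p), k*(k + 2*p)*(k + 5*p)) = k^2 + 2*k*p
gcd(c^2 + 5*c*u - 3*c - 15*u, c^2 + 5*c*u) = c + 5*u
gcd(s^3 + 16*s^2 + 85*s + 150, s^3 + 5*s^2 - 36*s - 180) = s^2 + 11*s + 30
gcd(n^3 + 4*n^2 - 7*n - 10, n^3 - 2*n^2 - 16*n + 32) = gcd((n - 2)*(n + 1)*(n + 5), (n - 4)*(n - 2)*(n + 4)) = n - 2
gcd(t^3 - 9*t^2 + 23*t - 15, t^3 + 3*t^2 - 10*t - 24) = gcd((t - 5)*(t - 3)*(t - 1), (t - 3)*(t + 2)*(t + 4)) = t - 3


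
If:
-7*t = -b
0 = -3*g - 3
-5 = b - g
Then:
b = -6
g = -1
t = -6/7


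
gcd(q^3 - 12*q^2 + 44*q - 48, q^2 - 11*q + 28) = q - 4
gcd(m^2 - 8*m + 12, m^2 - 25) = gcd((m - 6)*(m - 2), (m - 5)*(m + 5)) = 1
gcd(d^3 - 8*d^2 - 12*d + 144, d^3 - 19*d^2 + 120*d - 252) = d^2 - 12*d + 36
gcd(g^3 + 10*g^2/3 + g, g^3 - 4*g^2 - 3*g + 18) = 1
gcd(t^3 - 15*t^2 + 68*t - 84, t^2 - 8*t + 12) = t^2 - 8*t + 12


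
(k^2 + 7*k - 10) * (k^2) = k^4 + 7*k^3 - 10*k^2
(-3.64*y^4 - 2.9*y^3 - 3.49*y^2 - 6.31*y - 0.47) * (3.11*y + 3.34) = -11.3204*y^5 - 21.1766*y^4 - 20.5399*y^3 - 31.2807*y^2 - 22.5371*y - 1.5698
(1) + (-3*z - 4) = -3*z - 3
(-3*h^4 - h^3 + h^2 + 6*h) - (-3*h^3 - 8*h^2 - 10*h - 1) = -3*h^4 + 2*h^3 + 9*h^2 + 16*h + 1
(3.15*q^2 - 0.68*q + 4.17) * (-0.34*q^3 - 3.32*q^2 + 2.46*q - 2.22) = -1.071*q^5 - 10.2268*q^4 + 8.5888*q^3 - 22.5102*q^2 + 11.7678*q - 9.2574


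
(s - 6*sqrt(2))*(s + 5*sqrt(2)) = s^2 - sqrt(2)*s - 60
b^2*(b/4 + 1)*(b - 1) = b^4/4 + 3*b^3/4 - b^2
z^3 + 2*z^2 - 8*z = z*(z - 2)*(z + 4)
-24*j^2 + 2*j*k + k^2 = (-4*j + k)*(6*j + k)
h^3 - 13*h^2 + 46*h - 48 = (h - 8)*(h - 3)*(h - 2)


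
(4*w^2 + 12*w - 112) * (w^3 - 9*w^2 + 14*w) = 4*w^5 - 24*w^4 - 164*w^3 + 1176*w^2 - 1568*w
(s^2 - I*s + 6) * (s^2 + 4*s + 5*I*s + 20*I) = s^4 + 4*s^3 + 4*I*s^3 + 11*s^2 + 16*I*s^2 + 44*s + 30*I*s + 120*I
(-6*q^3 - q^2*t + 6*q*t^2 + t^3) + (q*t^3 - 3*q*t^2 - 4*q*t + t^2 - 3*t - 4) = -6*q^3 - q^2*t + q*t^3 + 3*q*t^2 - 4*q*t + t^3 + t^2 - 3*t - 4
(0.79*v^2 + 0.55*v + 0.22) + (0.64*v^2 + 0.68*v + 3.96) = 1.43*v^2 + 1.23*v + 4.18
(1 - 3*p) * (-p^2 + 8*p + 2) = 3*p^3 - 25*p^2 + 2*p + 2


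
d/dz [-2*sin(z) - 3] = -2*cos(z)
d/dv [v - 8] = 1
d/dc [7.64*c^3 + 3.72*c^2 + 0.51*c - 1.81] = 22.92*c^2 + 7.44*c + 0.51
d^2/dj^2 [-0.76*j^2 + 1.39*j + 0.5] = -1.52000000000000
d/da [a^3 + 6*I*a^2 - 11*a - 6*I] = 3*a^2 + 12*I*a - 11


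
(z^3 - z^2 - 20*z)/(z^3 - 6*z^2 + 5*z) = (z + 4)/(z - 1)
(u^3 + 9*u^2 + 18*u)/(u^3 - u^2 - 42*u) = (u + 3)/(u - 7)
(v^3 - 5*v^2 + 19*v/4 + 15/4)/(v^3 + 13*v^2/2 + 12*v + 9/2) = (2*v^2 - 11*v + 15)/(2*(v^2 + 6*v + 9))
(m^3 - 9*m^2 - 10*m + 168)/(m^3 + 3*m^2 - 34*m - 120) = (m - 7)/(m + 5)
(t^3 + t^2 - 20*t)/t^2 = t + 1 - 20/t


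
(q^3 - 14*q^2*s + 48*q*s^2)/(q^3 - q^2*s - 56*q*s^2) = (q - 6*s)/(q + 7*s)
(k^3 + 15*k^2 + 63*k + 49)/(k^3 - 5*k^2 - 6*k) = (k^2 + 14*k + 49)/(k*(k - 6))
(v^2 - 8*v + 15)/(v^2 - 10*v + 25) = (v - 3)/(v - 5)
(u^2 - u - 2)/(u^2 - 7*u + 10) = (u + 1)/(u - 5)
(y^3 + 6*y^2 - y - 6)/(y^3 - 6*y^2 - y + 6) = (y + 6)/(y - 6)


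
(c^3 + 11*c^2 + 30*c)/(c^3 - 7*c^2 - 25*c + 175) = c*(c + 6)/(c^2 - 12*c + 35)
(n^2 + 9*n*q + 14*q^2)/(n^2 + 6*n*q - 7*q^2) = (-n - 2*q)/(-n + q)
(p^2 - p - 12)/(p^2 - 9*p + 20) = (p + 3)/(p - 5)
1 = 1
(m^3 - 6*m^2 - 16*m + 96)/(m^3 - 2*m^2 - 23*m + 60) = (m^2 - 2*m - 24)/(m^2 + 2*m - 15)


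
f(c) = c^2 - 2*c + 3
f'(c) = 2*c - 2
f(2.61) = 4.59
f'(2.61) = 3.22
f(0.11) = 2.79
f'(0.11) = -1.78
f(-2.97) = 17.76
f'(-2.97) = -7.94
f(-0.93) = 5.72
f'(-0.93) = -3.86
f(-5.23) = 40.81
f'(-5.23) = -12.46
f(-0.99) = 5.96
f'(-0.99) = -3.98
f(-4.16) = 28.63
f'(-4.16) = -10.32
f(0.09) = 2.83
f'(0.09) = -1.82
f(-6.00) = 51.00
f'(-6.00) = -14.00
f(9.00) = 66.00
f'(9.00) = 16.00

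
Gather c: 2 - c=2 - c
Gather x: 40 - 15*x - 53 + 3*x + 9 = -12*x - 4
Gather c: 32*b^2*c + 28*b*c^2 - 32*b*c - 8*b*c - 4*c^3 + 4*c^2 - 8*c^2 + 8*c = -4*c^3 + c^2*(28*b - 4) + c*(32*b^2 - 40*b + 8)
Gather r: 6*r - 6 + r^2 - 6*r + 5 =r^2 - 1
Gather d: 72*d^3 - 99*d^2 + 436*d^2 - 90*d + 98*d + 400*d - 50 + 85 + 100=72*d^3 + 337*d^2 + 408*d + 135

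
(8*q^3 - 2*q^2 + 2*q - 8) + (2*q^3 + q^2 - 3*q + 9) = 10*q^3 - q^2 - q + 1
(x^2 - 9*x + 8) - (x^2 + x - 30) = 38 - 10*x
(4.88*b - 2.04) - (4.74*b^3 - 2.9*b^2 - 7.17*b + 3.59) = -4.74*b^3 + 2.9*b^2 + 12.05*b - 5.63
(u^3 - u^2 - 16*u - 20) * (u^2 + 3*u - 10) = u^5 + 2*u^4 - 29*u^3 - 58*u^2 + 100*u + 200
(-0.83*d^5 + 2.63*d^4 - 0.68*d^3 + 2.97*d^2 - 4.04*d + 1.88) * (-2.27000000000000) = 1.8841*d^5 - 5.9701*d^4 + 1.5436*d^3 - 6.7419*d^2 + 9.1708*d - 4.2676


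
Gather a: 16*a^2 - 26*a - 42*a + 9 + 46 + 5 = 16*a^2 - 68*a + 60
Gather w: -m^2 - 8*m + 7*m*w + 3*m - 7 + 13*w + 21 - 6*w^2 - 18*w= -m^2 - 5*m - 6*w^2 + w*(7*m - 5) + 14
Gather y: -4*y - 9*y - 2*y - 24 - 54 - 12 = -15*y - 90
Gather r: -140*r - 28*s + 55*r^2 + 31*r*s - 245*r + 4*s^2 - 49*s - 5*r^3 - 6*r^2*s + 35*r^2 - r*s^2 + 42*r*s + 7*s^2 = -5*r^3 + r^2*(90 - 6*s) + r*(-s^2 + 73*s - 385) + 11*s^2 - 77*s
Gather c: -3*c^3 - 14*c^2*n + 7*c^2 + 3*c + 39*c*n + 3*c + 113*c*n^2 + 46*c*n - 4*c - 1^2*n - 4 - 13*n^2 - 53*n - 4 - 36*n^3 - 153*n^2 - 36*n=-3*c^3 + c^2*(7 - 14*n) + c*(113*n^2 + 85*n + 2) - 36*n^3 - 166*n^2 - 90*n - 8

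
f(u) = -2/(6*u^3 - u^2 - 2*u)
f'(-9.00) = 0.00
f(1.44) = -0.15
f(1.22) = -0.29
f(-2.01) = 0.04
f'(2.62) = 0.03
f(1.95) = -0.05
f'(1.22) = 0.92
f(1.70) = -0.09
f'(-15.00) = 0.00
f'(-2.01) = 0.06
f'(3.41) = 0.01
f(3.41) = -0.01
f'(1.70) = 0.17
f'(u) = -2*(-18*u^2 + 2*u + 2)/(6*u^3 - u^2 - 2*u)^2 = 4*(9*u^2 - u - 1)/(u^2*(-6*u^2 + u + 2)^2)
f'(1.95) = 0.09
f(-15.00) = 0.00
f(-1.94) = 0.05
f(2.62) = -0.02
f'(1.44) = 0.39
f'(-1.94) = 0.07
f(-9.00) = 0.00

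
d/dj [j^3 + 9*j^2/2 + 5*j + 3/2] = 3*j^2 + 9*j + 5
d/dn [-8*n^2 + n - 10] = 1 - 16*n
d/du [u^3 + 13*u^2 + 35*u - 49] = 3*u^2 + 26*u + 35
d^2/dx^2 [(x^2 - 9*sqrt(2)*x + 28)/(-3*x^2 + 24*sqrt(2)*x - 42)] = 2*(sqrt(2)*x^3 - 42*x^2 + 294*sqrt(2)*x - 1372)/(3*(x^6 - 24*sqrt(2)*x^5 + 426*x^4 - 1696*sqrt(2)*x^3 + 5964*x^2 - 4704*sqrt(2)*x + 2744))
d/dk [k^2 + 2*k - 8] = 2*k + 2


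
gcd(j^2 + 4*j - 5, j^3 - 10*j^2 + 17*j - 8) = j - 1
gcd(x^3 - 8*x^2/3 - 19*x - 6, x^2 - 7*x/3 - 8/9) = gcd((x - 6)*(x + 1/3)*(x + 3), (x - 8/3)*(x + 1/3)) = x + 1/3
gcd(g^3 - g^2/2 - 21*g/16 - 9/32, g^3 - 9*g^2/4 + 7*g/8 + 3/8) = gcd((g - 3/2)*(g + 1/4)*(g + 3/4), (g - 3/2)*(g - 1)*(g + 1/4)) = g^2 - 5*g/4 - 3/8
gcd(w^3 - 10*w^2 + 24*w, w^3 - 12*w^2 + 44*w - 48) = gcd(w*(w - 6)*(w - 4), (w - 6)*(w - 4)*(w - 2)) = w^2 - 10*w + 24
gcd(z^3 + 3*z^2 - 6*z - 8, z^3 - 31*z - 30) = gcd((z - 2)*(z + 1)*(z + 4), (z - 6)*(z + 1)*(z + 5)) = z + 1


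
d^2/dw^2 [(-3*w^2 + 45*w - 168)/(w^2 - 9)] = 90*(w^3 - 13*w^2 + 27*w - 39)/(w^6 - 27*w^4 + 243*w^2 - 729)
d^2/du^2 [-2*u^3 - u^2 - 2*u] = -12*u - 2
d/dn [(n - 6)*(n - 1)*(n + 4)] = 3*n^2 - 6*n - 22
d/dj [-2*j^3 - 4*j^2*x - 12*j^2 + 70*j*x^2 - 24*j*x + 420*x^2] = -6*j^2 - 8*j*x - 24*j + 70*x^2 - 24*x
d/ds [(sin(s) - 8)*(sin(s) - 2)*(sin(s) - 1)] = (3*sin(s)^2 - 22*sin(s) + 26)*cos(s)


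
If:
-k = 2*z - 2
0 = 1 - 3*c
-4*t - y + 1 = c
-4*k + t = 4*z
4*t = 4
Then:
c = 1/3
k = -3/2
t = 1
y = -10/3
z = 7/4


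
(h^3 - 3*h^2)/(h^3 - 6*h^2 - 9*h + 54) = h^2/(h^2 - 3*h - 18)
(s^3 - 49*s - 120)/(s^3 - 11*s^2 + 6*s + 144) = (s + 5)/(s - 6)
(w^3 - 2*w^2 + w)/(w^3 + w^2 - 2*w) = (w - 1)/(w + 2)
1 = 1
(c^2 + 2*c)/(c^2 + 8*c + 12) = c/(c + 6)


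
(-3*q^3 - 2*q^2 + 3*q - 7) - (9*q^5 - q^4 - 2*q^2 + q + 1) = -9*q^5 + q^4 - 3*q^3 + 2*q - 8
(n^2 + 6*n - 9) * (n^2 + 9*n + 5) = n^4 + 15*n^3 + 50*n^2 - 51*n - 45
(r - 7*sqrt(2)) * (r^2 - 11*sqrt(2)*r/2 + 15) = r^3 - 25*sqrt(2)*r^2/2 + 92*r - 105*sqrt(2)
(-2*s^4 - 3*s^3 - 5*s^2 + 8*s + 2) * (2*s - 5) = -4*s^5 + 4*s^4 + 5*s^3 + 41*s^2 - 36*s - 10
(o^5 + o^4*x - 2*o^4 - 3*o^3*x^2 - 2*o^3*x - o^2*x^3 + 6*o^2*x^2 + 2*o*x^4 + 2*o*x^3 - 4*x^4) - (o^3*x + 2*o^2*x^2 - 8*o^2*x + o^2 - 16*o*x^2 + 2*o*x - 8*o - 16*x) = o^5 + o^4*x - 2*o^4 - 3*o^3*x^2 - 3*o^3*x - o^2*x^3 + 4*o^2*x^2 + 8*o^2*x - o^2 + 2*o*x^4 + 2*o*x^3 + 16*o*x^2 - 2*o*x + 8*o - 4*x^4 + 16*x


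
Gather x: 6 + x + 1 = x + 7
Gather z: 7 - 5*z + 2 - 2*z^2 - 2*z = -2*z^2 - 7*z + 9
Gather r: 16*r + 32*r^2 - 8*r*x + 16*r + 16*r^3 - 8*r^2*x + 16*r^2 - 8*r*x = 16*r^3 + r^2*(48 - 8*x) + r*(32 - 16*x)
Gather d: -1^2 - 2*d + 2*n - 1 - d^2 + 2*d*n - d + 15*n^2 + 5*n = -d^2 + d*(2*n - 3) + 15*n^2 + 7*n - 2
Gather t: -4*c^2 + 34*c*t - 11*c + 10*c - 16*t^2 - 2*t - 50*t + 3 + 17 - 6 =-4*c^2 - c - 16*t^2 + t*(34*c - 52) + 14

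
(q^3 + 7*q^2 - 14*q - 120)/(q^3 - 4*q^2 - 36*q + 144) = (q + 5)/(q - 6)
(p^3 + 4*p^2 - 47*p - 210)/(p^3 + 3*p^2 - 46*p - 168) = (p + 5)/(p + 4)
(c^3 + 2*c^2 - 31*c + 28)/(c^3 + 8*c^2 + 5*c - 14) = (c - 4)/(c + 2)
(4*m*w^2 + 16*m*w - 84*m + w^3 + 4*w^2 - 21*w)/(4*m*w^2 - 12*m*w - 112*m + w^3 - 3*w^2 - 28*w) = (w^2 + 4*w - 21)/(w^2 - 3*w - 28)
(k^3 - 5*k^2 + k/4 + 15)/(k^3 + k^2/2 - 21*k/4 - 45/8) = 2*(k - 4)/(2*k + 3)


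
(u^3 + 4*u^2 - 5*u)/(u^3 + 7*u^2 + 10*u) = (u - 1)/(u + 2)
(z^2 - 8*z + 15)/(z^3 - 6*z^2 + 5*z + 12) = (z - 5)/(z^2 - 3*z - 4)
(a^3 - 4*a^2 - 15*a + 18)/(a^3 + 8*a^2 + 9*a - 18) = (a - 6)/(a + 6)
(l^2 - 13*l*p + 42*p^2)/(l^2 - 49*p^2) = (l - 6*p)/(l + 7*p)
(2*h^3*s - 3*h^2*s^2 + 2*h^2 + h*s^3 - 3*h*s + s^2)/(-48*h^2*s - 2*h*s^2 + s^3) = (-2*h^3*s + 3*h^2*s^2 - 2*h^2 - h*s^3 + 3*h*s - s^2)/(s*(48*h^2 + 2*h*s - s^2))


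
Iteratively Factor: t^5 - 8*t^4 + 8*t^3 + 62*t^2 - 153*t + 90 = (t - 2)*(t^4 - 6*t^3 - 4*t^2 + 54*t - 45) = (t - 2)*(t - 1)*(t^3 - 5*t^2 - 9*t + 45) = (t - 2)*(t - 1)*(t + 3)*(t^2 - 8*t + 15) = (t - 3)*(t - 2)*(t - 1)*(t + 3)*(t - 5)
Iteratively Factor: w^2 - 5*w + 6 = (w - 3)*(w - 2)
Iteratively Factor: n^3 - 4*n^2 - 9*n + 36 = (n - 3)*(n^2 - n - 12) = (n - 3)*(n + 3)*(n - 4)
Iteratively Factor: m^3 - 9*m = (m)*(m^2 - 9) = m*(m + 3)*(m - 3)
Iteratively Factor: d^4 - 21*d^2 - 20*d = (d + 4)*(d^3 - 4*d^2 - 5*d) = (d - 5)*(d + 4)*(d^2 + d) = (d - 5)*(d + 1)*(d + 4)*(d)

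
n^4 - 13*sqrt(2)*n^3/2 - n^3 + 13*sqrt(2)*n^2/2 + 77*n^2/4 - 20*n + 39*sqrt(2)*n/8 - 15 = (n - 3/2)*(n + 1/2)*(n - 4*sqrt(2))*(n - 5*sqrt(2)/2)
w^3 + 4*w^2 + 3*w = w*(w + 1)*(w + 3)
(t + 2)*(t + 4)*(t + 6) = t^3 + 12*t^2 + 44*t + 48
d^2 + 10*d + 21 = (d + 3)*(d + 7)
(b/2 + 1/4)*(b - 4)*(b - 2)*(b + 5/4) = b^4/2 - 17*b^3/8 - 15*b^2/16 + 41*b/8 + 5/2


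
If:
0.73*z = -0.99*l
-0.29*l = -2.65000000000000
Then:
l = 9.14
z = -12.39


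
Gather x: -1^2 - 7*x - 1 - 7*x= -14*x - 2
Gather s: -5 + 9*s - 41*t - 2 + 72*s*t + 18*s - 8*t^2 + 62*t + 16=s*(72*t + 27) - 8*t^2 + 21*t + 9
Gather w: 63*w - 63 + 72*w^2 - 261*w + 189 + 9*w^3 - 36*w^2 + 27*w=9*w^3 + 36*w^2 - 171*w + 126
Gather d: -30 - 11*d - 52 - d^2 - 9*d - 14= -d^2 - 20*d - 96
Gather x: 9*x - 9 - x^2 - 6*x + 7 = -x^2 + 3*x - 2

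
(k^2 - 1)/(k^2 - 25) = (k^2 - 1)/(k^2 - 25)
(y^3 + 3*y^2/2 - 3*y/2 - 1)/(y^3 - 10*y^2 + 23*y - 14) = (y^2 + 5*y/2 + 1)/(y^2 - 9*y + 14)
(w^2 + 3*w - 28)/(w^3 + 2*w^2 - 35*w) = (w - 4)/(w*(w - 5))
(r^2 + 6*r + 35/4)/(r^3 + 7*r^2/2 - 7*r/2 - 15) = (r + 7/2)/(r^2 + r - 6)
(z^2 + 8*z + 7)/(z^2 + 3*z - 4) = (z^2 + 8*z + 7)/(z^2 + 3*z - 4)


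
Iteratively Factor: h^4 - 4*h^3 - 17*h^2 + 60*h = (h)*(h^3 - 4*h^2 - 17*h + 60) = h*(h + 4)*(h^2 - 8*h + 15) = h*(h - 5)*(h + 4)*(h - 3)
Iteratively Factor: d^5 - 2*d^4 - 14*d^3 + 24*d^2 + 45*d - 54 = (d - 3)*(d^4 + d^3 - 11*d^2 - 9*d + 18) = (d - 3)*(d + 2)*(d^3 - d^2 - 9*d + 9) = (d - 3)*(d - 1)*(d + 2)*(d^2 - 9) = (d - 3)*(d - 1)*(d + 2)*(d + 3)*(d - 3)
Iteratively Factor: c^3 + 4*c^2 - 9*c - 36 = (c - 3)*(c^2 + 7*c + 12) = (c - 3)*(c + 4)*(c + 3)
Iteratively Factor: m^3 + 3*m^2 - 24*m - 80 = (m + 4)*(m^2 - m - 20) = (m - 5)*(m + 4)*(m + 4)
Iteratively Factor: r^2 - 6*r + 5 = (r - 5)*(r - 1)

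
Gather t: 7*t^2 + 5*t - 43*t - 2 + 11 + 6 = 7*t^2 - 38*t + 15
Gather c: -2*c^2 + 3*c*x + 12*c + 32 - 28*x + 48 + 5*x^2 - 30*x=-2*c^2 + c*(3*x + 12) + 5*x^2 - 58*x + 80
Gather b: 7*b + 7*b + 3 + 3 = 14*b + 6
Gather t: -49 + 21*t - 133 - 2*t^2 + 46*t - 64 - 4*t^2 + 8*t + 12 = -6*t^2 + 75*t - 234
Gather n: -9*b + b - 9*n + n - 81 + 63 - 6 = -8*b - 8*n - 24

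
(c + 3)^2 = c^2 + 6*c + 9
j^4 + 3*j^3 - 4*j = j*(j - 1)*(j + 2)^2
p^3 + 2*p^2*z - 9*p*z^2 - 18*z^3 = (p - 3*z)*(p + 2*z)*(p + 3*z)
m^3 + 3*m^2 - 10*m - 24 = (m - 3)*(m + 2)*(m + 4)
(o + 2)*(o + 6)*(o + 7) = o^3 + 15*o^2 + 68*o + 84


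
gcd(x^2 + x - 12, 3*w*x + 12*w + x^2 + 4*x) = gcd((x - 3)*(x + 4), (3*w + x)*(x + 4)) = x + 4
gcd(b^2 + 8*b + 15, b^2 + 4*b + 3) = b + 3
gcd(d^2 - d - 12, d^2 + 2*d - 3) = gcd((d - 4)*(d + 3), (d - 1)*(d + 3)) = d + 3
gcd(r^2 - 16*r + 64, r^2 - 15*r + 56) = r - 8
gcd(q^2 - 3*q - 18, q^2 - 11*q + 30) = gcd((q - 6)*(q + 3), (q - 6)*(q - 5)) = q - 6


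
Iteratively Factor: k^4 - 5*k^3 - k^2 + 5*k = (k - 5)*(k^3 - k) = (k - 5)*(k + 1)*(k^2 - k) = (k - 5)*(k - 1)*(k + 1)*(k)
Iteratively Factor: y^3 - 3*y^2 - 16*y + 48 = (y + 4)*(y^2 - 7*y + 12) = (y - 3)*(y + 4)*(y - 4)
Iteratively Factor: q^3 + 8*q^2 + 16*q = (q)*(q^2 + 8*q + 16) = q*(q + 4)*(q + 4)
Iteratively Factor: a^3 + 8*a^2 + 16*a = (a)*(a^2 + 8*a + 16) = a*(a + 4)*(a + 4)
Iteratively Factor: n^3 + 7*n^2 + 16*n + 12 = (n + 2)*(n^2 + 5*n + 6) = (n + 2)*(n + 3)*(n + 2)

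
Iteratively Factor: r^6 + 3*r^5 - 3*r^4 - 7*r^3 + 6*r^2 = (r + 2)*(r^5 + r^4 - 5*r^3 + 3*r^2) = (r + 2)*(r + 3)*(r^4 - 2*r^3 + r^2) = (r - 1)*(r + 2)*(r + 3)*(r^3 - r^2) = r*(r - 1)*(r + 2)*(r + 3)*(r^2 - r) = r*(r - 1)^2*(r + 2)*(r + 3)*(r)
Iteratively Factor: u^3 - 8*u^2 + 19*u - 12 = (u - 3)*(u^2 - 5*u + 4) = (u - 3)*(u - 1)*(u - 4)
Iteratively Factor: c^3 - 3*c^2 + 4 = (c - 2)*(c^2 - c - 2) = (c - 2)*(c + 1)*(c - 2)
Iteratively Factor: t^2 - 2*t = (t)*(t - 2)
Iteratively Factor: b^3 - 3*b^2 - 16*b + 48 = (b - 4)*(b^2 + b - 12) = (b - 4)*(b + 4)*(b - 3)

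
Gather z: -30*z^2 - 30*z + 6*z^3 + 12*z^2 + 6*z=6*z^3 - 18*z^2 - 24*z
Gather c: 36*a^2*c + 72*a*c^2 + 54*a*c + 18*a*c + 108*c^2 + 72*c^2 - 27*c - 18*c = c^2*(72*a + 180) + c*(36*a^2 + 72*a - 45)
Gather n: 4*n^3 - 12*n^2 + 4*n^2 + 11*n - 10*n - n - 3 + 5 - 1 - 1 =4*n^3 - 8*n^2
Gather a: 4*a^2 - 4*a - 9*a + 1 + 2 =4*a^2 - 13*a + 3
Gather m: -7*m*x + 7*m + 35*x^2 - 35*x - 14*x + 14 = m*(7 - 7*x) + 35*x^2 - 49*x + 14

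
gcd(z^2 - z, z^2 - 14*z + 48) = 1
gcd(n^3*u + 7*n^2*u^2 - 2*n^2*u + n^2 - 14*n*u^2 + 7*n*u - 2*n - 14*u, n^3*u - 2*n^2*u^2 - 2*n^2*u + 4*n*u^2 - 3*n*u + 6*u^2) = 1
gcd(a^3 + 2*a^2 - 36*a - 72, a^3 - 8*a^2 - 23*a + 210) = a - 6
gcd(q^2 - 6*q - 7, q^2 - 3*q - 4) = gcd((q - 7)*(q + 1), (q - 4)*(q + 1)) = q + 1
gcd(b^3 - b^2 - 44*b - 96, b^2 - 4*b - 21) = b + 3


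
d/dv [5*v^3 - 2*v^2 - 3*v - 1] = 15*v^2 - 4*v - 3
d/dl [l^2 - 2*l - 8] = 2*l - 2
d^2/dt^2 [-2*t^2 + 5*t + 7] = -4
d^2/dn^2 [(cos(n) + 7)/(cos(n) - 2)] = 9*(sin(n)^2 - 2*cos(n) + 1)/(cos(n) - 2)^3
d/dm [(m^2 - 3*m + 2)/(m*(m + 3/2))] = 2*(9*m^2 - 8*m - 6)/(m^2*(4*m^2 + 12*m + 9))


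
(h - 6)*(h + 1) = h^2 - 5*h - 6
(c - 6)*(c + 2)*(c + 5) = c^3 + c^2 - 32*c - 60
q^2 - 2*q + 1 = (q - 1)^2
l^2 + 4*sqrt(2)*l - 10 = (l - sqrt(2))*(l + 5*sqrt(2))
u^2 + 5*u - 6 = (u - 1)*(u + 6)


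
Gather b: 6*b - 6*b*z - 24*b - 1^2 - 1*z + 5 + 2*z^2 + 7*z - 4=b*(-6*z - 18) + 2*z^2 + 6*z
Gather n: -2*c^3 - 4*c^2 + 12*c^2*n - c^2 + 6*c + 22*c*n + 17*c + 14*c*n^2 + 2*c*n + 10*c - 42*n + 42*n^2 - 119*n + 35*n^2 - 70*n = -2*c^3 - 5*c^2 + 33*c + n^2*(14*c + 77) + n*(12*c^2 + 24*c - 231)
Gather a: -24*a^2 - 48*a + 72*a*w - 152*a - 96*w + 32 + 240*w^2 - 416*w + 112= -24*a^2 + a*(72*w - 200) + 240*w^2 - 512*w + 144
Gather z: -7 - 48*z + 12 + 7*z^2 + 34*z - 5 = 7*z^2 - 14*z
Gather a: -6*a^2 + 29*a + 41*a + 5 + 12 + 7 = -6*a^2 + 70*a + 24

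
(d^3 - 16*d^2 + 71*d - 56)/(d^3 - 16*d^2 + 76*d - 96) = (d^2 - 8*d + 7)/(d^2 - 8*d + 12)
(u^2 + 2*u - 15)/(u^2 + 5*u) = (u - 3)/u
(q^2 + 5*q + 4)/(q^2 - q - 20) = (q + 1)/(q - 5)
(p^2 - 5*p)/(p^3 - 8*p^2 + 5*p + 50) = p/(p^2 - 3*p - 10)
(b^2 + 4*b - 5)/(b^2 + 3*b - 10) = (b - 1)/(b - 2)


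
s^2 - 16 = (s - 4)*(s + 4)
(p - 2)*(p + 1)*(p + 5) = p^3 + 4*p^2 - 7*p - 10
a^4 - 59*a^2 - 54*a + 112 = (a - 8)*(a - 1)*(a + 2)*(a + 7)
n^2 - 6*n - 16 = (n - 8)*(n + 2)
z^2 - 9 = (z - 3)*(z + 3)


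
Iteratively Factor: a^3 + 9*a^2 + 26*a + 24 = (a + 2)*(a^2 + 7*a + 12) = (a + 2)*(a + 4)*(a + 3)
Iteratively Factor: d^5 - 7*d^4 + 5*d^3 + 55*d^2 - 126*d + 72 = (d - 4)*(d^4 - 3*d^3 - 7*d^2 + 27*d - 18) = (d - 4)*(d - 1)*(d^3 - 2*d^2 - 9*d + 18) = (d - 4)*(d - 3)*(d - 1)*(d^2 + d - 6) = (d - 4)*(d - 3)*(d - 1)*(d + 3)*(d - 2)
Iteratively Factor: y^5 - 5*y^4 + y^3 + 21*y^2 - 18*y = (y - 3)*(y^4 - 2*y^3 - 5*y^2 + 6*y) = (y - 3)^2*(y^3 + y^2 - 2*y) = (y - 3)^2*(y - 1)*(y^2 + 2*y) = y*(y - 3)^2*(y - 1)*(y + 2)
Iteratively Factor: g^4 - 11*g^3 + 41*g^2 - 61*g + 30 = (g - 1)*(g^3 - 10*g^2 + 31*g - 30) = (g - 3)*(g - 1)*(g^2 - 7*g + 10) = (g - 3)*(g - 2)*(g - 1)*(g - 5)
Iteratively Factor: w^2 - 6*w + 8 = (w - 2)*(w - 4)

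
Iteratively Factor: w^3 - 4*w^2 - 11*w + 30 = (w - 2)*(w^2 - 2*w - 15) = (w - 2)*(w + 3)*(w - 5)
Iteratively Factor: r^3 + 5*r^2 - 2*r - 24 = (r + 4)*(r^2 + r - 6) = (r - 2)*(r + 4)*(r + 3)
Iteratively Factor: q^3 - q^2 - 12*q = (q - 4)*(q^2 + 3*q) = (q - 4)*(q + 3)*(q)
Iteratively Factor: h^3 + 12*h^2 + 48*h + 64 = (h + 4)*(h^2 + 8*h + 16) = (h + 4)^2*(h + 4)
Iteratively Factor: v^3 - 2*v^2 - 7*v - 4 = (v - 4)*(v^2 + 2*v + 1) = (v - 4)*(v + 1)*(v + 1)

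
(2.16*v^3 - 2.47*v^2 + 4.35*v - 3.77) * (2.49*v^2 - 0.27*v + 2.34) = 5.3784*v^5 - 6.7335*v^4 + 16.5528*v^3 - 16.3416*v^2 + 11.1969*v - 8.8218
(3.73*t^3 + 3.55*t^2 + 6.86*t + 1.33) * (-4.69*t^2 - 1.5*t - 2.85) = -17.4937*t^5 - 22.2445*t^4 - 48.1289*t^3 - 26.6452*t^2 - 21.546*t - 3.7905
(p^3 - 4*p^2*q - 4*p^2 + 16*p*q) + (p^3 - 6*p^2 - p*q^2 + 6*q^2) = 2*p^3 - 4*p^2*q - 10*p^2 - p*q^2 + 16*p*q + 6*q^2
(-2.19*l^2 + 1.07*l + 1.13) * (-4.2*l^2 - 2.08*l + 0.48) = 9.198*l^4 + 0.0611999999999995*l^3 - 8.0228*l^2 - 1.8368*l + 0.5424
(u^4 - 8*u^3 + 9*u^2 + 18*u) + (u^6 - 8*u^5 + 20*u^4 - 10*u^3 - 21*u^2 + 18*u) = u^6 - 8*u^5 + 21*u^4 - 18*u^3 - 12*u^2 + 36*u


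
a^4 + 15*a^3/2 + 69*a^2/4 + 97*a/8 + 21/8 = (a + 1/2)^2*(a + 3)*(a + 7/2)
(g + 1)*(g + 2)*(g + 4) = g^3 + 7*g^2 + 14*g + 8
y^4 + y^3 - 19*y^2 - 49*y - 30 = (y - 5)*(y + 1)*(y + 2)*(y + 3)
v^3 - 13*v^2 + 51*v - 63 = (v - 7)*(v - 3)^2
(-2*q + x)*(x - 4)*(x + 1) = -2*q*x^2 + 6*q*x + 8*q + x^3 - 3*x^2 - 4*x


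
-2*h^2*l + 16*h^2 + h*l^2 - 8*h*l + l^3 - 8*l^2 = (-h + l)*(2*h + l)*(l - 8)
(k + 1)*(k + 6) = k^2 + 7*k + 6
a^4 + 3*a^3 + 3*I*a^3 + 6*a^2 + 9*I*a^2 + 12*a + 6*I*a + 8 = (a + 1)*(a + 2)*(a - I)*(a + 4*I)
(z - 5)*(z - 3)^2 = z^3 - 11*z^2 + 39*z - 45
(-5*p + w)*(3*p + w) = -15*p^2 - 2*p*w + w^2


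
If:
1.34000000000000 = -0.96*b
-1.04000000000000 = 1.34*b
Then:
No Solution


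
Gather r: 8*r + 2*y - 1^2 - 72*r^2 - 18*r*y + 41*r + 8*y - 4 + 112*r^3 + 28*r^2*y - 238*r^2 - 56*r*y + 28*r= 112*r^3 + r^2*(28*y - 310) + r*(77 - 74*y) + 10*y - 5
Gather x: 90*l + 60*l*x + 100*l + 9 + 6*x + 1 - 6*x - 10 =60*l*x + 190*l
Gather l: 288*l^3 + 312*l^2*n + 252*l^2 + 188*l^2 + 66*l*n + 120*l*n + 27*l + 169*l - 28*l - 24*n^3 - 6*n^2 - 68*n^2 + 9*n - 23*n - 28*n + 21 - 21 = 288*l^3 + l^2*(312*n + 440) + l*(186*n + 168) - 24*n^3 - 74*n^2 - 42*n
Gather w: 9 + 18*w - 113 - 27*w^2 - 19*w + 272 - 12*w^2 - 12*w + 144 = -39*w^2 - 13*w + 312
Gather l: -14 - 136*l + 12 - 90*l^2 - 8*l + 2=-90*l^2 - 144*l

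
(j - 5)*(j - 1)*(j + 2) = j^3 - 4*j^2 - 7*j + 10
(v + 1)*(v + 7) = v^2 + 8*v + 7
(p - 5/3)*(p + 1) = p^2 - 2*p/3 - 5/3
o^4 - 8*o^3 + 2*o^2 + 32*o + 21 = (o - 7)*(o - 3)*(o + 1)^2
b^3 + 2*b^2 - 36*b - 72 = (b - 6)*(b + 2)*(b + 6)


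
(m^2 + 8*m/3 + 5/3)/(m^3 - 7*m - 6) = (m + 5/3)/(m^2 - m - 6)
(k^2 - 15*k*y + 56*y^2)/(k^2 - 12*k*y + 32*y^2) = (-k + 7*y)/(-k + 4*y)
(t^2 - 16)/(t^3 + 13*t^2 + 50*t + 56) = (t - 4)/(t^2 + 9*t + 14)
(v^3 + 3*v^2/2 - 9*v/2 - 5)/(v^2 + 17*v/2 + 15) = (v^2 - v - 2)/(v + 6)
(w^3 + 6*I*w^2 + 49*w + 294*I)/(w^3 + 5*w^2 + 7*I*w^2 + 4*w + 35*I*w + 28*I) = (w^2 - I*w + 42)/(w^2 + 5*w + 4)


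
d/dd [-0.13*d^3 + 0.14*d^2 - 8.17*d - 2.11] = -0.39*d^2 + 0.28*d - 8.17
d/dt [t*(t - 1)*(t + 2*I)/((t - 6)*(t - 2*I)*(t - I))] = (t^4*(-5 - 5*I) + t^3*(-4 + 40*I) + t^2*(8 - 34*I) + t*(-24 + 48*I) - 24*I)/(t^6 + t^5*(-12 - 6*I) + t^4*(23 + 72*I) + t^3*(156 - 204*I) + t^2*(-464 - 144*I) + t*(-48 + 432*I) + 144)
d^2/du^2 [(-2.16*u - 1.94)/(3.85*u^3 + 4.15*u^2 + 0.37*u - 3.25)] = (-192.0996*u^5 - 552.1362*u^4 - 564.18896*u^3 - 541.37508*u^2 - 338.31672*u - 58.057472)/(57.066625*u^9 + 184.540125*u^8 + 215.37285*u^7 - 37.57595*u^6 - 290.86308*u^5 - 193.99272*u^4 + 92.105278*u^3 + 130.16835*u^2 + 11.724375*u - 34.328125)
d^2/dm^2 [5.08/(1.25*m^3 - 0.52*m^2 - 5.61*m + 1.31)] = ((5.2832 - 38.1*m)*(1.25*m^3 - 0.52*m^2 - 5.61*m + 1.31) + 5.08*(-7.5*m^2 + 2.08*m + 11.22)*(-3.75*m^2 + 1.04*m + 5.61))/(1.25*m^3 - 0.52*m^2 - 5.61*m + 1.31)^3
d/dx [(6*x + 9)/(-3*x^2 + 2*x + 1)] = 6*(3*x^2 + 9*x - 2)/(9*x^4 - 12*x^3 - 2*x^2 + 4*x + 1)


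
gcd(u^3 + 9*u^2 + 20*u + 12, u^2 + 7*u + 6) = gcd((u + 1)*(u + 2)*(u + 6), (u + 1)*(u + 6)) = u^2 + 7*u + 6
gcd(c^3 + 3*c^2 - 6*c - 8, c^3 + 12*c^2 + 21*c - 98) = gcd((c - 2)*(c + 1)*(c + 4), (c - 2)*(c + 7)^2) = c - 2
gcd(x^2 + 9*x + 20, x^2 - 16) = x + 4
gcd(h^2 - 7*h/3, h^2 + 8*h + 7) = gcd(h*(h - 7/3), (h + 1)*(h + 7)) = 1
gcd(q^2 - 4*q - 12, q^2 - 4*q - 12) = q^2 - 4*q - 12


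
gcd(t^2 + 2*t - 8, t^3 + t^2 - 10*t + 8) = t^2 + 2*t - 8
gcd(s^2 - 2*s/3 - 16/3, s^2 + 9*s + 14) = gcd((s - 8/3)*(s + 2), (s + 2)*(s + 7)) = s + 2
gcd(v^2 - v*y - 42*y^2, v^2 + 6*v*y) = v + 6*y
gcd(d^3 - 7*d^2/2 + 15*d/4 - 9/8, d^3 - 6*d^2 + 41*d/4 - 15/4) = d - 1/2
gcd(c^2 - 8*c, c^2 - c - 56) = c - 8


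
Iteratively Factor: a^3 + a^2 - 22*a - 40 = (a - 5)*(a^2 + 6*a + 8) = (a - 5)*(a + 4)*(a + 2)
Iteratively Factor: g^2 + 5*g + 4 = (g + 4)*(g + 1)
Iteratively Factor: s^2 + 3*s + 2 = (s + 1)*(s + 2)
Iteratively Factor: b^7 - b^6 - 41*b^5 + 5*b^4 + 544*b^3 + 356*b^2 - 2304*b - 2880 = (b - 3)*(b^6 + 2*b^5 - 35*b^4 - 100*b^3 + 244*b^2 + 1088*b + 960) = (b - 3)*(b + 2)*(b^5 - 35*b^3 - 30*b^2 + 304*b + 480) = (b - 3)*(b + 2)^2*(b^4 - 2*b^3 - 31*b^2 + 32*b + 240) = (b - 3)*(b + 2)^2*(b + 3)*(b^3 - 5*b^2 - 16*b + 80) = (b - 3)*(b + 2)^2*(b + 3)*(b + 4)*(b^2 - 9*b + 20) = (b - 5)*(b - 3)*(b + 2)^2*(b + 3)*(b + 4)*(b - 4)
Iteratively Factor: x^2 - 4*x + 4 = (x - 2)*(x - 2)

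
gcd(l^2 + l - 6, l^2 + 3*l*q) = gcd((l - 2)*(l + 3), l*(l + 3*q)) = 1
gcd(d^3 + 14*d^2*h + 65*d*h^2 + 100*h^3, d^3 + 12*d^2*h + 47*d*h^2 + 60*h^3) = d^2 + 9*d*h + 20*h^2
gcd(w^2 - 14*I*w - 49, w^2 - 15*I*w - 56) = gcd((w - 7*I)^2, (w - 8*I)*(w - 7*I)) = w - 7*I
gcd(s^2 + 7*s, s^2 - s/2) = s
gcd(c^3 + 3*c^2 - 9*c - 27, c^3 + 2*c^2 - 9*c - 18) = c^2 - 9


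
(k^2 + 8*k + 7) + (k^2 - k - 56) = 2*k^2 + 7*k - 49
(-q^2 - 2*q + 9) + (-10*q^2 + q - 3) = -11*q^2 - q + 6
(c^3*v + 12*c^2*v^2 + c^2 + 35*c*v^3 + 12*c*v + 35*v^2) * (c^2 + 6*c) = c^5*v + 12*c^4*v^2 + 6*c^4*v + c^4 + 35*c^3*v^3 + 72*c^3*v^2 + 12*c^3*v + 6*c^3 + 210*c^2*v^3 + 35*c^2*v^2 + 72*c^2*v + 210*c*v^2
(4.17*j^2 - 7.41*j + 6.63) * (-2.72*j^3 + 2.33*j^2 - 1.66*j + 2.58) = -11.3424*j^5 + 29.8713*j^4 - 42.2211*j^3 + 38.5071*j^2 - 30.1236*j + 17.1054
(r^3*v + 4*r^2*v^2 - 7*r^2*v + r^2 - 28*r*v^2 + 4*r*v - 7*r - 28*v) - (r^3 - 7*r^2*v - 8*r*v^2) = r^3*v - r^3 + 4*r^2*v^2 + r^2 - 20*r*v^2 + 4*r*v - 7*r - 28*v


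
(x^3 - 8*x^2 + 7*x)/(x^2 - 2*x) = (x^2 - 8*x + 7)/(x - 2)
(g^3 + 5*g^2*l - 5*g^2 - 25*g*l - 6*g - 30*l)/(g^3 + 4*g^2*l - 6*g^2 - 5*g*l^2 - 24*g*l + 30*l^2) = (g + 1)/(g - l)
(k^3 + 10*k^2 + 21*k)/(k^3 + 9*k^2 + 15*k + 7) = k*(k + 3)/(k^2 + 2*k + 1)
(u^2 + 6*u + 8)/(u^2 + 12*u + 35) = (u^2 + 6*u + 8)/(u^2 + 12*u + 35)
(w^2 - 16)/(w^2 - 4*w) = (w + 4)/w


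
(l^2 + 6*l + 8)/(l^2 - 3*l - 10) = (l + 4)/(l - 5)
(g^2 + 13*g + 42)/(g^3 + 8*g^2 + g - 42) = (g + 6)/(g^2 + g - 6)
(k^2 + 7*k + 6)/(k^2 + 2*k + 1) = (k + 6)/(k + 1)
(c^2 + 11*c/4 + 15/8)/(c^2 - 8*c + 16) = (8*c^2 + 22*c + 15)/(8*(c^2 - 8*c + 16))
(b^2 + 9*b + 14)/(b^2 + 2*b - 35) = (b + 2)/(b - 5)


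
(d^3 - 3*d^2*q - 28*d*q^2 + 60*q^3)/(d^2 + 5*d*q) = d - 8*q + 12*q^2/d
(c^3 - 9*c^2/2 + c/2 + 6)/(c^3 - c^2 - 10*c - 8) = (c - 3/2)/(c + 2)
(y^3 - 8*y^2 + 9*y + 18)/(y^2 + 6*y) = (y^3 - 8*y^2 + 9*y + 18)/(y*(y + 6))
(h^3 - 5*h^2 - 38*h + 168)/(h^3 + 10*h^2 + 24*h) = (h^2 - 11*h + 28)/(h*(h + 4))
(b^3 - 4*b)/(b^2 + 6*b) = (b^2 - 4)/(b + 6)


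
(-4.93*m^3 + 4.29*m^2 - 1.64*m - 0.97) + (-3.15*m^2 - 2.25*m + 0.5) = -4.93*m^3 + 1.14*m^2 - 3.89*m - 0.47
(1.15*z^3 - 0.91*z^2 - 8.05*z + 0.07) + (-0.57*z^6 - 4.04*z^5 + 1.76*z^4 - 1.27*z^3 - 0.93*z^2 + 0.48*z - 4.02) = -0.57*z^6 - 4.04*z^5 + 1.76*z^4 - 0.12*z^3 - 1.84*z^2 - 7.57*z - 3.95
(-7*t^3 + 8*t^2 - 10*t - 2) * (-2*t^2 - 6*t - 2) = 14*t^5 + 26*t^4 - 14*t^3 + 48*t^2 + 32*t + 4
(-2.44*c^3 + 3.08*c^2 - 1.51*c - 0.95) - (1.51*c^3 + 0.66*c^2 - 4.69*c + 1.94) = -3.95*c^3 + 2.42*c^2 + 3.18*c - 2.89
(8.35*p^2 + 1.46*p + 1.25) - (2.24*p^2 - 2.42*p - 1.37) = 6.11*p^2 + 3.88*p + 2.62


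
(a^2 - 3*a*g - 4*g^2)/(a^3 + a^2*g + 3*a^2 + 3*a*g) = (a - 4*g)/(a*(a + 3))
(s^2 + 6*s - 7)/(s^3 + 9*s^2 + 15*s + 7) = (s - 1)/(s^2 + 2*s + 1)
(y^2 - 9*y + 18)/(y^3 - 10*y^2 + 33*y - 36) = (y - 6)/(y^2 - 7*y + 12)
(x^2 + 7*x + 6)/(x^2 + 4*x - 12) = (x + 1)/(x - 2)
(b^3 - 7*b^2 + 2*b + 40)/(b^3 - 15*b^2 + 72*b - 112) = (b^2 - 3*b - 10)/(b^2 - 11*b + 28)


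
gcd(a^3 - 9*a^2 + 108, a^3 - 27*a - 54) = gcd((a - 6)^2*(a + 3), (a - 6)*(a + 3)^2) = a^2 - 3*a - 18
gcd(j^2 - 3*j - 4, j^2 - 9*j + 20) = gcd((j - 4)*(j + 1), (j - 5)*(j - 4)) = j - 4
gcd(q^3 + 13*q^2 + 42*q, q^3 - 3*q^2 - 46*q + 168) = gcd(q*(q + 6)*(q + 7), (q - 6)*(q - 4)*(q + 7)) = q + 7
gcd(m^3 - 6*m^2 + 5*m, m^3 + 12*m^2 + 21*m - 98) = 1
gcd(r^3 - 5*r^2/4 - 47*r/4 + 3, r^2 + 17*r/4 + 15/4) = r + 3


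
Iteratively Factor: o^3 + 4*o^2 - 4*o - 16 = (o - 2)*(o^2 + 6*o + 8) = (o - 2)*(o + 2)*(o + 4)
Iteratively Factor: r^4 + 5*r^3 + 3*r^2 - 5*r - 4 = (r + 1)*(r^3 + 4*r^2 - r - 4) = (r + 1)*(r + 4)*(r^2 - 1) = (r - 1)*(r + 1)*(r + 4)*(r + 1)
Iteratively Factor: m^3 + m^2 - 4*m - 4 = (m - 2)*(m^2 + 3*m + 2) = (m - 2)*(m + 1)*(m + 2)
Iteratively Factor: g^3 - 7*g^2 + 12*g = (g - 4)*(g^2 - 3*g) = (g - 4)*(g - 3)*(g)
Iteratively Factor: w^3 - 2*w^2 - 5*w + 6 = (w - 1)*(w^2 - w - 6) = (w - 1)*(w + 2)*(w - 3)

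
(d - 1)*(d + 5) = d^2 + 4*d - 5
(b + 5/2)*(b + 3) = b^2 + 11*b/2 + 15/2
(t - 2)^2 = t^2 - 4*t + 4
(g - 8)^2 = g^2 - 16*g + 64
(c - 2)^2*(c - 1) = c^3 - 5*c^2 + 8*c - 4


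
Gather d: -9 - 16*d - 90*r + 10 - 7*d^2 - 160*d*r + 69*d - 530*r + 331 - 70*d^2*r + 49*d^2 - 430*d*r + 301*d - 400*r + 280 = d^2*(42 - 70*r) + d*(354 - 590*r) - 1020*r + 612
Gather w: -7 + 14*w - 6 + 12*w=26*w - 13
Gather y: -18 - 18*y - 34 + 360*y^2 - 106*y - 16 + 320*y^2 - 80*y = 680*y^2 - 204*y - 68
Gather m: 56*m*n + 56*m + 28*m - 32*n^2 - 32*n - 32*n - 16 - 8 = m*(56*n + 84) - 32*n^2 - 64*n - 24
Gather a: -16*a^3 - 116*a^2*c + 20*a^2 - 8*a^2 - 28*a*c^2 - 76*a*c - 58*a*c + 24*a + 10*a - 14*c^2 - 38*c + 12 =-16*a^3 + a^2*(12 - 116*c) + a*(-28*c^2 - 134*c + 34) - 14*c^2 - 38*c + 12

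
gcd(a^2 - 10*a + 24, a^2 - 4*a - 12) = a - 6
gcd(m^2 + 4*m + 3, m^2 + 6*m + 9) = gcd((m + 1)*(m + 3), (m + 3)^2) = m + 3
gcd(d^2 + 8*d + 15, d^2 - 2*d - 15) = d + 3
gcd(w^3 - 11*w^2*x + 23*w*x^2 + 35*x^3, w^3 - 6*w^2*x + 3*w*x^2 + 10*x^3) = -w^2 + 4*w*x + 5*x^2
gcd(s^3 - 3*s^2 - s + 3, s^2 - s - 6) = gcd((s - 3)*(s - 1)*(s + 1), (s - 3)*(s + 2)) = s - 3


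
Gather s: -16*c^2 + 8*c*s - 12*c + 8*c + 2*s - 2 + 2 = -16*c^2 - 4*c + s*(8*c + 2)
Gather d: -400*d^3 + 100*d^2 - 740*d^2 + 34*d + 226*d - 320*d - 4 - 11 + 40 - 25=-400*d^3 - 640*d^2 - 60*d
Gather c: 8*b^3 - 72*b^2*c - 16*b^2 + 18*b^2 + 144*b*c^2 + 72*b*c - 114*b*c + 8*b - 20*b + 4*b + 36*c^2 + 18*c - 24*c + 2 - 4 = 8*b^3 + 2*b^2 - 8*b + c^2*(144*b + 36) + c*(-72*b^2 - 42*b - 6) - 2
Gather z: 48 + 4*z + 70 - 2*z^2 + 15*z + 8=-2*z^2 + 19*z + 126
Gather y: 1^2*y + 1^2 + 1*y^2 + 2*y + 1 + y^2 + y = 2*y^2 + 4*y + 2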